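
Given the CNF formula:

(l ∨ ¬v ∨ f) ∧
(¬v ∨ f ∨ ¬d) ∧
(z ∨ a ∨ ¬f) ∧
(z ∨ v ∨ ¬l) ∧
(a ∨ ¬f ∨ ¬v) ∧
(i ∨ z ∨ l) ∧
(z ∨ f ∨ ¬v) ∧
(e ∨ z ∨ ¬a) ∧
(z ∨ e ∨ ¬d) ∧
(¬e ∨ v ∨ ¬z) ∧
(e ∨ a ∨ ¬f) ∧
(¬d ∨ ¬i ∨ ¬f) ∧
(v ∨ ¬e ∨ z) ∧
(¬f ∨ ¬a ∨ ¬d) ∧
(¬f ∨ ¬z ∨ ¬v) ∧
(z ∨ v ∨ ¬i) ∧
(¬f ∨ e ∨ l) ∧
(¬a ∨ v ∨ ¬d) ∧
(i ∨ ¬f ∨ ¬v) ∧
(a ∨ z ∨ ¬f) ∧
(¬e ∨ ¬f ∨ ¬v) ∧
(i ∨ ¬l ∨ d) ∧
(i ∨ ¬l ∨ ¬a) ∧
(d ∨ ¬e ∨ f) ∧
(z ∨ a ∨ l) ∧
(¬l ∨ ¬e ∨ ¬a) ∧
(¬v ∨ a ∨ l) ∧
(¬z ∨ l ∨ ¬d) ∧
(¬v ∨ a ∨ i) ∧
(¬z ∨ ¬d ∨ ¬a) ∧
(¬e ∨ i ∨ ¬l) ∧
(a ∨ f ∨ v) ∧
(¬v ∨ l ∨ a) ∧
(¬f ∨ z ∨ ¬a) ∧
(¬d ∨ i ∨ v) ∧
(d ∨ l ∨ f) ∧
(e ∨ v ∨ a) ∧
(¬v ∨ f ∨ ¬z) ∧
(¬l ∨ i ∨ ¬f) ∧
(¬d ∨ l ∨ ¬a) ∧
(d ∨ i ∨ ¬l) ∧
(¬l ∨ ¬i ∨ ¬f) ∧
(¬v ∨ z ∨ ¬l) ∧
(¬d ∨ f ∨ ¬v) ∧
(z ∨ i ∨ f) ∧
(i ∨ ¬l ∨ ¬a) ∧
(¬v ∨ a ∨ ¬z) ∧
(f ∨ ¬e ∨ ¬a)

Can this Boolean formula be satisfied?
Yes

Yes, the formula is satisfiable.

One satisfying assignment is: e=False, v=False, i=True, d=False, f=False, a=True, l=True, z=True

Verification: With this assignment, all 48 clauses evaluate to true.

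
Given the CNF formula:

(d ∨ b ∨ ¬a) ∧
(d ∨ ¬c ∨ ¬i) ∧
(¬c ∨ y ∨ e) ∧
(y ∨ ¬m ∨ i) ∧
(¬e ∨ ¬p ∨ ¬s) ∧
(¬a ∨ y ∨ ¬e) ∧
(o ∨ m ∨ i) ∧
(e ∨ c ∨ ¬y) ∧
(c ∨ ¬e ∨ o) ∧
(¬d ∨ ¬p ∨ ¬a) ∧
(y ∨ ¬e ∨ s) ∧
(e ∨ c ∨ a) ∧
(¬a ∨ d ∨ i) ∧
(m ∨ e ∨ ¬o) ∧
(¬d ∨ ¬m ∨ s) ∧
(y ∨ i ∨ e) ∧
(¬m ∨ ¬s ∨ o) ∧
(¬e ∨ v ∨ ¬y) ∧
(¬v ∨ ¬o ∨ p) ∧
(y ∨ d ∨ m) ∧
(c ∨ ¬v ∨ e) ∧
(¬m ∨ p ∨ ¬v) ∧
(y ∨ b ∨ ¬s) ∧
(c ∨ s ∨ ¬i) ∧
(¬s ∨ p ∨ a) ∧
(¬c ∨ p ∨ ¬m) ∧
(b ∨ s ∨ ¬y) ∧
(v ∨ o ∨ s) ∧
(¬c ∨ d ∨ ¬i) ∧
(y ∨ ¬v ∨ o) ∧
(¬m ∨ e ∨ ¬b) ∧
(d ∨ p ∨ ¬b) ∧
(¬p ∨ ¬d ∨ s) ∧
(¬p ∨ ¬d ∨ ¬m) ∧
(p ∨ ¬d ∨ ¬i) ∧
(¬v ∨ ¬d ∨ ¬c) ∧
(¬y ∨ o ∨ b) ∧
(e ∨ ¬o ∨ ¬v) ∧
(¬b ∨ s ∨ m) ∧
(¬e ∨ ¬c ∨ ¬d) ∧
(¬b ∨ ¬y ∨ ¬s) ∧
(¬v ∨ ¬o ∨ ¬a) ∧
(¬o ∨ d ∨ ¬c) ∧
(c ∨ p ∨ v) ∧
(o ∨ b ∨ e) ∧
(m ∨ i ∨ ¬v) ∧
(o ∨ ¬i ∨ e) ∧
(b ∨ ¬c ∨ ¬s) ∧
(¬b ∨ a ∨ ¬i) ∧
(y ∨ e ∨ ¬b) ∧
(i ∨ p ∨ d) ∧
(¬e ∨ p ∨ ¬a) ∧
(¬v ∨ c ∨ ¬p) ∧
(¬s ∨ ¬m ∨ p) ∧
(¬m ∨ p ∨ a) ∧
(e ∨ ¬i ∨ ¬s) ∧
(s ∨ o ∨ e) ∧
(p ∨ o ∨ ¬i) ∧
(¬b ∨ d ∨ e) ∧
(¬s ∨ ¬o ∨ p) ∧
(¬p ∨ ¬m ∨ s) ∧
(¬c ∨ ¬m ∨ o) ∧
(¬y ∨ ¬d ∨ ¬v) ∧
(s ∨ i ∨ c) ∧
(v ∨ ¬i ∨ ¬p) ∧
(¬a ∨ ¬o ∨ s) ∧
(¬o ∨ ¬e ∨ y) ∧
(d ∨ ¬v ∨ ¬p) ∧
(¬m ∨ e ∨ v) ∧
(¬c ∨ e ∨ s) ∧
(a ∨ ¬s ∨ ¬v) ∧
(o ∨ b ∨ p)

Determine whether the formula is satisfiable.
No

No, the formula is not satisfiable.

No assignment of truth values to the variables can make all 72 clauses true simultaneously.

The formula is UNSAT (unsatisfiable).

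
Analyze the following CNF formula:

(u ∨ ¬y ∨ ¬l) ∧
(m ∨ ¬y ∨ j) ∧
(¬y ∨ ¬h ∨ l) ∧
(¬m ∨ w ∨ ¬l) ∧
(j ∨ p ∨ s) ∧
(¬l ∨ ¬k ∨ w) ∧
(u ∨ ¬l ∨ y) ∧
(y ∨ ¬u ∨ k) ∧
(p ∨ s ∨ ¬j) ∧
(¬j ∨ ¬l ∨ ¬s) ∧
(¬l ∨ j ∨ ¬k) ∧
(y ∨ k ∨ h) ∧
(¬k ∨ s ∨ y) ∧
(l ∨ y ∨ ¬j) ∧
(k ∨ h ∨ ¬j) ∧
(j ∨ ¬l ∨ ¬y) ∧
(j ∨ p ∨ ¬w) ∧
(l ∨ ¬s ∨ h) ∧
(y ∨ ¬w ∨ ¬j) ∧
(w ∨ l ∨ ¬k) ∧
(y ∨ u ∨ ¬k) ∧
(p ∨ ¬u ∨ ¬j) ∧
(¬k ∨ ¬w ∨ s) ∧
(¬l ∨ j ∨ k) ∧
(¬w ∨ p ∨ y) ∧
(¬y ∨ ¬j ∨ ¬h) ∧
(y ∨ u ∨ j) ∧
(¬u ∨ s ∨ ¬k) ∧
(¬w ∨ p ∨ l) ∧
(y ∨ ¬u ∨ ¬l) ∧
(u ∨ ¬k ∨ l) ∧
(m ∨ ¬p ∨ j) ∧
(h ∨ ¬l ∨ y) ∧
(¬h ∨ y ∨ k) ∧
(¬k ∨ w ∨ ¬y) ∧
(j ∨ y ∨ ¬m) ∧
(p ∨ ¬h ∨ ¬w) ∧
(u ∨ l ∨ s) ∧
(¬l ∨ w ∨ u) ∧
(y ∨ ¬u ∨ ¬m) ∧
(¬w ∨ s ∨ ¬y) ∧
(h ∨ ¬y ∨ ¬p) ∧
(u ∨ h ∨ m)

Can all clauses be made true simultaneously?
No

No, the formula is not satisfiable.

No assignment of truth values to the variables can make all 43 clauses true simultaneously.

The formula is UNSAT (unsatisfiable).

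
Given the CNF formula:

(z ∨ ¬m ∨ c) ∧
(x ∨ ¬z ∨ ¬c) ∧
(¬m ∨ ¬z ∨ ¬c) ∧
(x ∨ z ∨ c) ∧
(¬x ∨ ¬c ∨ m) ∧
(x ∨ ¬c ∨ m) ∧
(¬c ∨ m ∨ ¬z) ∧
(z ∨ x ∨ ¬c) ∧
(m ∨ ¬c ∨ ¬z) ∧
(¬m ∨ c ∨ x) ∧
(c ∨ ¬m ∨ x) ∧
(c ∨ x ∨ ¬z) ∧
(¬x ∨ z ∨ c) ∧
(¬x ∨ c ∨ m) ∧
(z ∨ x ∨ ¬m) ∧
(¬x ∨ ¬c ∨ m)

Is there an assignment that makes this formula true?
Yes

Yes, the formula is satisfiable.

One satisfying assignment is: c=False, x=True, m=True, z=True

Verification: With this assignment, all 16 clauses evaluate to true.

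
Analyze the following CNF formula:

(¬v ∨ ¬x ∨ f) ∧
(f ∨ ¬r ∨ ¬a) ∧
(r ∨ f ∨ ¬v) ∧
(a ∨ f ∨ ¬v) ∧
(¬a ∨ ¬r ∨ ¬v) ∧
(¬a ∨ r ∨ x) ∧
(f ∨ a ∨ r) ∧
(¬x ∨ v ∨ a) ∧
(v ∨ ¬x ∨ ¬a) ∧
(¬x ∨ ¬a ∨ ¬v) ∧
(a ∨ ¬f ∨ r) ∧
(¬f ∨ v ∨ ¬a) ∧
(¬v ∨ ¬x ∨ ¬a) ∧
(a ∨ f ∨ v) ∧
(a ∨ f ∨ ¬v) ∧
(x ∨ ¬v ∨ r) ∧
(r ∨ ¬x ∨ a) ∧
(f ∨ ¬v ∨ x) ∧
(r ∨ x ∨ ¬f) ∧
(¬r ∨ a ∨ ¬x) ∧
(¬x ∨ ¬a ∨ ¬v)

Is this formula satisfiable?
Yes

Yes, the formula is satisfiable.

One satisfying assignment is: x=False, r=True, a=False, f=True, v=False

Verification: With this assignment, all 21 clauses evaluate to true.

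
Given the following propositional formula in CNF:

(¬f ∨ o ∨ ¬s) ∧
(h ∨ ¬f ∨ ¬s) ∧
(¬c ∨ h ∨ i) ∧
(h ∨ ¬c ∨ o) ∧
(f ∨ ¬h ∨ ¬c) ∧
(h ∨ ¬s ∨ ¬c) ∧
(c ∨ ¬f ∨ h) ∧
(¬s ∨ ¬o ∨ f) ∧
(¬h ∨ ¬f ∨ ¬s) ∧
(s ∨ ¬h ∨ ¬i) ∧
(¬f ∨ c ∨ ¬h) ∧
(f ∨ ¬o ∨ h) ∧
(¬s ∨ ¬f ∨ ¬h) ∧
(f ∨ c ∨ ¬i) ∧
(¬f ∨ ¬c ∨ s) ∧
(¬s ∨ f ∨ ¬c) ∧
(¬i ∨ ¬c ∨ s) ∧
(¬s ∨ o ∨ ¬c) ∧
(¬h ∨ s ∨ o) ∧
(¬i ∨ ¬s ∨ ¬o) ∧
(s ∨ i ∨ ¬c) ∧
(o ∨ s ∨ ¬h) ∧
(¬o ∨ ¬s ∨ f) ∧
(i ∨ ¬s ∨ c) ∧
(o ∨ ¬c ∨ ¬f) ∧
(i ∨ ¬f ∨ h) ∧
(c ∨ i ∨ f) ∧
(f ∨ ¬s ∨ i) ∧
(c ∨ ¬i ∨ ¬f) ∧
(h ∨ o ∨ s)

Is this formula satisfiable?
No

No, the formula is not satisfiable.

No assignment of truth values to the variables can make all 30 clauses true simultaneously.

The formula is UNSAT (unsatisfiable).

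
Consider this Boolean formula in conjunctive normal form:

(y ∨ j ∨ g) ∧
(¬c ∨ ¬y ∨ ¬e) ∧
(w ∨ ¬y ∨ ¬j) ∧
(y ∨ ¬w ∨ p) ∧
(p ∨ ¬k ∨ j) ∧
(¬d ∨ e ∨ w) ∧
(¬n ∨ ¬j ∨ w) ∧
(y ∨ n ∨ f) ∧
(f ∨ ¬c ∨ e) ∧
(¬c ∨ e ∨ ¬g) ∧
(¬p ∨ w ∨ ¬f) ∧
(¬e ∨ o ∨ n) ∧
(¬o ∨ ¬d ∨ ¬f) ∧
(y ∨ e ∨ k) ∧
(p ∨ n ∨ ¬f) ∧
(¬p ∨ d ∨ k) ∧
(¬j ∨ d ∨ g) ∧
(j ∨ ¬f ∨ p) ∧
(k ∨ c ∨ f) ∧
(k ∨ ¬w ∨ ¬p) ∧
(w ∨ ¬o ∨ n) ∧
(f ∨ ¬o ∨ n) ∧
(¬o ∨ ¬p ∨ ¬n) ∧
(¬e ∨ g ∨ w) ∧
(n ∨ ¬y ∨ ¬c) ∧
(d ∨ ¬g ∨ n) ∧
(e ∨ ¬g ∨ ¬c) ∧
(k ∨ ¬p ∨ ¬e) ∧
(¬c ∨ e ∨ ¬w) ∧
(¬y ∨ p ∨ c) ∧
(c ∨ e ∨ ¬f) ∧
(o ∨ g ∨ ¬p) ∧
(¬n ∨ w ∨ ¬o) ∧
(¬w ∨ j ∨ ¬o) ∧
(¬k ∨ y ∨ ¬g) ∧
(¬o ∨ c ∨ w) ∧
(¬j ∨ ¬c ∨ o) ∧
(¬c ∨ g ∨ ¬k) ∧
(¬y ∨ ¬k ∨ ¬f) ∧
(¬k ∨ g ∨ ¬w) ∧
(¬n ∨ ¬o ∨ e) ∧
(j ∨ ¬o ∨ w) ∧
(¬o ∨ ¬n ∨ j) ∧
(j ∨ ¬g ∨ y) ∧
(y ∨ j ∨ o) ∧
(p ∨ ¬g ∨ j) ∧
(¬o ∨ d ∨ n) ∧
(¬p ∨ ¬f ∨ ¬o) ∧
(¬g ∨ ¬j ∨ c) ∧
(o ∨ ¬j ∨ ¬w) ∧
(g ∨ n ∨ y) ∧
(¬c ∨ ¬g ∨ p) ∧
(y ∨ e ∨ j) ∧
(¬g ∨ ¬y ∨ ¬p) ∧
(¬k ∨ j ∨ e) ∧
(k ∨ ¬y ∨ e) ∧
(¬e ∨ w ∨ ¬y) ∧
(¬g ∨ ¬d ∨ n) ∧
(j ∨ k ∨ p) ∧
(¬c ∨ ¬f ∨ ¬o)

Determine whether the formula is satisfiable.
No

No, the formula is not satisfiable.

No assignment of truth values to the variables can make all 60 clauses true simultaneously.

The formula is UNSAT (unsatisfiable).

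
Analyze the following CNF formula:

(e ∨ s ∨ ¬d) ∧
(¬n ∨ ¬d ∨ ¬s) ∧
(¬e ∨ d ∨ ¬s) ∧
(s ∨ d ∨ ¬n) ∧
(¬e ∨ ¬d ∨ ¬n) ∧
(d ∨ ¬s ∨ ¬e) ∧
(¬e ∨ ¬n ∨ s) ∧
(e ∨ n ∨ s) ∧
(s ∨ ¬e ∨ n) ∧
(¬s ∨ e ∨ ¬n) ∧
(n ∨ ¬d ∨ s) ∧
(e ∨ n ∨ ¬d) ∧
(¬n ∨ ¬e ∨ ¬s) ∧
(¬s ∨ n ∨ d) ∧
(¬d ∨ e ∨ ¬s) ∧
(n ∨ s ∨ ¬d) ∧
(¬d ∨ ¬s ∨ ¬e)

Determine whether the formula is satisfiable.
No

No, the formula is not satisfiable.

No assignment of truth values to the variables can make all 17 clauses true simultaneously.

The formula is UNSAT (unsatisfiable).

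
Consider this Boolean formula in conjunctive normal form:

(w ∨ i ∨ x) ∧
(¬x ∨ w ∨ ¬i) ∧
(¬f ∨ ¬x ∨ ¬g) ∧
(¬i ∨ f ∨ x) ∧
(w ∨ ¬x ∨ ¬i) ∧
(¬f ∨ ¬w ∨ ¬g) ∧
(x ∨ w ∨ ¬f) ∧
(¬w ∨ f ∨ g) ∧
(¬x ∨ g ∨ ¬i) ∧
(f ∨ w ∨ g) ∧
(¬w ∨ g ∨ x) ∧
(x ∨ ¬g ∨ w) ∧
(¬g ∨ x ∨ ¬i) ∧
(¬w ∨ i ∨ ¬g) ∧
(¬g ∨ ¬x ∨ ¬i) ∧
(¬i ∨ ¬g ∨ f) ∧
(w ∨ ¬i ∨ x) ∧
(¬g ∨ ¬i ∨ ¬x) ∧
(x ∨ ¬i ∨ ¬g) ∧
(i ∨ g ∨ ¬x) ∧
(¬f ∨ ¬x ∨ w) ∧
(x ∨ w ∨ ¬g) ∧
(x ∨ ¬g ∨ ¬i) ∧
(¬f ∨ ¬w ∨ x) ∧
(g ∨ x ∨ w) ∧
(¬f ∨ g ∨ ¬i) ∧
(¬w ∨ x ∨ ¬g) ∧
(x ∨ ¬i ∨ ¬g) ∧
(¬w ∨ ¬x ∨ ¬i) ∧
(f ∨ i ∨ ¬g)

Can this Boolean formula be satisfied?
No

No, the formula is not satisfiable.

No assignment of truth values to the variables can make all 30 clauses true simultaneously.

The formula is UNSAT (unsatisfiable).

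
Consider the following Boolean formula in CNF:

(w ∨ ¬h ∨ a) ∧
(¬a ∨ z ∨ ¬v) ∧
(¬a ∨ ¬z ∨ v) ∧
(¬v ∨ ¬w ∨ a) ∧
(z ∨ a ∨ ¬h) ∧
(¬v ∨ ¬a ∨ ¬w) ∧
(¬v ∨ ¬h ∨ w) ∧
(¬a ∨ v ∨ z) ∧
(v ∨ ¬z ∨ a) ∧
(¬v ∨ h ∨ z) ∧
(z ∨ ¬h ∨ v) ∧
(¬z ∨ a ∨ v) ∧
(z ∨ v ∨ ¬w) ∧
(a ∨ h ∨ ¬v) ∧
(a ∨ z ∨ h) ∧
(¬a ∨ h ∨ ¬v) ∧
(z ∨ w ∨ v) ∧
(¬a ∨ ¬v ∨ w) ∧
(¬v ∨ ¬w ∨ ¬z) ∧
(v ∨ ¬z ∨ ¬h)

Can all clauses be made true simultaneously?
No

No, the formula is not satisfiable.

No assignment of truth values to the variables can make all 20 clauses true simultaneously.

The formula is UNSAT (unsatisfiable).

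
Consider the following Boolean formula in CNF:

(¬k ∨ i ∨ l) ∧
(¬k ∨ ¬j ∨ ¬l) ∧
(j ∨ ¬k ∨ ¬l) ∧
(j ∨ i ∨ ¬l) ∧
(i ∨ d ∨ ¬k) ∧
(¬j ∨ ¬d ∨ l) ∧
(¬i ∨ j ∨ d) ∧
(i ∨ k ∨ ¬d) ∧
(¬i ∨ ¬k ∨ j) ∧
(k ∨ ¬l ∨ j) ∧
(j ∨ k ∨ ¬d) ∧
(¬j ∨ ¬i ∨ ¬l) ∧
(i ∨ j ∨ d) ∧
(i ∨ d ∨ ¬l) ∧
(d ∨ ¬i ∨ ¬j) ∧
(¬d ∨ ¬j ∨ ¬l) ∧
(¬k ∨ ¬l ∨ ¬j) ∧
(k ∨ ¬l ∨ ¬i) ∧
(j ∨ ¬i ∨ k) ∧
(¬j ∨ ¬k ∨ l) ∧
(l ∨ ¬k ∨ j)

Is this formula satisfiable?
Yes

Yes, the formula is satisfiable.

One satisfying assignment is: k=False, j=True, l=False, d=False, i=False

Verification: With this assignment, all 21 clauses evaluate to true.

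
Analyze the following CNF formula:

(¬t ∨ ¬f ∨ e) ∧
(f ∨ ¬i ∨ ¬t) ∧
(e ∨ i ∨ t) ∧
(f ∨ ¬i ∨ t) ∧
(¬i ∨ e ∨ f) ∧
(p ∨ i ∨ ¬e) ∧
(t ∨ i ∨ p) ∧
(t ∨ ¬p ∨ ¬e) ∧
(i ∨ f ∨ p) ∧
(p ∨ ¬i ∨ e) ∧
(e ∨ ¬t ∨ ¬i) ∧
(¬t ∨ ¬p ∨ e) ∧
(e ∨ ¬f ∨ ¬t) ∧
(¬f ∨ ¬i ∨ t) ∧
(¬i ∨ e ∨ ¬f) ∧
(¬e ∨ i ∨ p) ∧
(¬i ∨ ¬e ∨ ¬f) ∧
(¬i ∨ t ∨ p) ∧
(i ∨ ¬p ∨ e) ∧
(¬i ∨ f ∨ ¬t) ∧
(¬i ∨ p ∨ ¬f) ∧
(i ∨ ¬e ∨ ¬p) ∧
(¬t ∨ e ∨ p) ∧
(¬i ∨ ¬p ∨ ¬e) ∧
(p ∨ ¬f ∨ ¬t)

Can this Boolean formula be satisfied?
No

No, the formula is not satisfiable.

No assignment of truth values to the variables can make all 25 clauses true simultaneously.

The formula is UNSAT (unsatisfiable).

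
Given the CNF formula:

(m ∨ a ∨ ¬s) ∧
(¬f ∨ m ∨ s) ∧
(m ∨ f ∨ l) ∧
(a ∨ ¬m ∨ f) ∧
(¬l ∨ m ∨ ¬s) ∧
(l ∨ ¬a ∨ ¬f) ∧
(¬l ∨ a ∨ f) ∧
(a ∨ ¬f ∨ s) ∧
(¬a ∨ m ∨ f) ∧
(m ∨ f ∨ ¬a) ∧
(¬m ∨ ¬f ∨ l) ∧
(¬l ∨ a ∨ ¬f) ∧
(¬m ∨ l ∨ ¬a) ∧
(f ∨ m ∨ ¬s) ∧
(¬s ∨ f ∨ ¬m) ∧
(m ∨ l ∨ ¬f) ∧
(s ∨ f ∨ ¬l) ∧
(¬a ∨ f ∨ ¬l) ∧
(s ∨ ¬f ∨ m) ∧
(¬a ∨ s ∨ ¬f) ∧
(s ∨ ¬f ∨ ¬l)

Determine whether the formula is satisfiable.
Yes

Yes, the formula is satisfiable.

One satisfying assignment is: s=True, f=True, a=True, l=True, m=True

Verification: With this assignment, all 21 clauses evaluate to true.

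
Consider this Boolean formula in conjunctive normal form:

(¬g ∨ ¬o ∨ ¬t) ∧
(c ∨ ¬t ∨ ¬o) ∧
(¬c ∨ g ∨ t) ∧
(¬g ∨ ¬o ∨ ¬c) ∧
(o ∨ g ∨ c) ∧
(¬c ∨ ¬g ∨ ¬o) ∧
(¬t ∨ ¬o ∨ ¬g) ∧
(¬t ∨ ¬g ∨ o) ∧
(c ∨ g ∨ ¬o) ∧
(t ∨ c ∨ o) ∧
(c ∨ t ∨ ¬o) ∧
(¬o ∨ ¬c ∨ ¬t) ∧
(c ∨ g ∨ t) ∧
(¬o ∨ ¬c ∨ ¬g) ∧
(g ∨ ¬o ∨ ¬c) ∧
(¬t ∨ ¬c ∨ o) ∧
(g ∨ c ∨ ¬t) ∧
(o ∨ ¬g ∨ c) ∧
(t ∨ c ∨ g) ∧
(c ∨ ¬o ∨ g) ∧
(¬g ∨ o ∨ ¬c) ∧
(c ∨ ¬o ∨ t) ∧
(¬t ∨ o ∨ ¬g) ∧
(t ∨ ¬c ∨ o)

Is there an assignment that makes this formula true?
No

No, the formula is not satisfiable.

No assignment of truth values to the variables can make all 24 clauses true simultaneously.

The formula is UNSAT (unsatisfiable).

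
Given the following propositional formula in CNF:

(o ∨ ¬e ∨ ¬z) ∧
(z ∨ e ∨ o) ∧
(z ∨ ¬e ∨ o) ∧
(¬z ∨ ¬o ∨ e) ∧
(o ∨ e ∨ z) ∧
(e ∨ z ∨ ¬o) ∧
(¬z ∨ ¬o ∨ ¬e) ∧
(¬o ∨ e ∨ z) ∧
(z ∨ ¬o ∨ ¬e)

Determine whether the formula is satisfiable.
Yes

Yes, the formula is satisfiable.

One satisfying assignment is: e=False, o=False, z=True

Verification: With this assignment, all 9 clauses evaluate to true.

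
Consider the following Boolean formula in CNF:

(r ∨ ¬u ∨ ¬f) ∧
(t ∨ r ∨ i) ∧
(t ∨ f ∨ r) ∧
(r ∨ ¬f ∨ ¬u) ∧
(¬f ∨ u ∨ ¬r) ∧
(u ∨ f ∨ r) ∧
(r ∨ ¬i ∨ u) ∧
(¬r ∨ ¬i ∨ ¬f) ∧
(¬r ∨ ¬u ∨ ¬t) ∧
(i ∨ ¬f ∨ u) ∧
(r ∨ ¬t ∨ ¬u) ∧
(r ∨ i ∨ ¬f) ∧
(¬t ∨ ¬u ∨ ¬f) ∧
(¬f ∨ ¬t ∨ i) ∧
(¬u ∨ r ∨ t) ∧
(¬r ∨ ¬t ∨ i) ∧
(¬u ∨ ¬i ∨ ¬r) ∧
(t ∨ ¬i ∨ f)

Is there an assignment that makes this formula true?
Yes

Yes, the formula is satisfiable.

One satisfying assignment is: f=False, i=True, t=True, r=True, u=False

Verification: With this assignment, all 18 clauses evaluate to true.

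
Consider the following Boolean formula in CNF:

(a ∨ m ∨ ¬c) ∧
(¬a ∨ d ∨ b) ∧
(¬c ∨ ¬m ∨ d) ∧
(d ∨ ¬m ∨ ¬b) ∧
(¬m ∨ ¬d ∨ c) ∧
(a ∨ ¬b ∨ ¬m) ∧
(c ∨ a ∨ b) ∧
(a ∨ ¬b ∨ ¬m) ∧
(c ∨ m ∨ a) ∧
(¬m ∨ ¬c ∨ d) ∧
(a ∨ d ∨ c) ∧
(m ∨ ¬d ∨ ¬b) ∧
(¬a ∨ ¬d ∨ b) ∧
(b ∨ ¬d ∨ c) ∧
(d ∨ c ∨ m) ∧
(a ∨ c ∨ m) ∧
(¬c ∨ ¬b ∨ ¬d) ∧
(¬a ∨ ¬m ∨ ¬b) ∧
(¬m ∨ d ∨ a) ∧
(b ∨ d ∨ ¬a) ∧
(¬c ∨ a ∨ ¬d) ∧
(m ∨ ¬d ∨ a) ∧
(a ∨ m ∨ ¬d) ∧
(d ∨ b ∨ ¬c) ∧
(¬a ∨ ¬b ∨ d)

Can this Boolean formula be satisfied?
No

No, the formula is not satisfiable.

No assignment of truth values to the variables can make all 25 clauses true simultaneously.

The formula is UNSAT (unsatisfiable).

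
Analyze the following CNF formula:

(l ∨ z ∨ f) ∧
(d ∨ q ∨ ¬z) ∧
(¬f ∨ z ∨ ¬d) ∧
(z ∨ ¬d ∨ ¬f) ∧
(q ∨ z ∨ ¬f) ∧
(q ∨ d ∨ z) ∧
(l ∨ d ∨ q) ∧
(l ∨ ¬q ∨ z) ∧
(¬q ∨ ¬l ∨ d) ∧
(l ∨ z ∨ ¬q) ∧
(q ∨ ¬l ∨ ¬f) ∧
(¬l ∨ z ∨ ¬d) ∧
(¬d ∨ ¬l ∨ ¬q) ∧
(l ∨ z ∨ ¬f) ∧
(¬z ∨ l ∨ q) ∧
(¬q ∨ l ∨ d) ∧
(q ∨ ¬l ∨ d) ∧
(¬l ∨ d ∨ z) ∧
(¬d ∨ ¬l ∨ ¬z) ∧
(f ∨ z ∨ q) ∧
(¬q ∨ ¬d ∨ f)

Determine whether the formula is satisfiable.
Yes

Yes, the formula is satisfiable.

One satisfying assignment is: z=True, q=True, f=True, d=True, l=False

Verification: With this assignment, all 21 clauses evaluate to true.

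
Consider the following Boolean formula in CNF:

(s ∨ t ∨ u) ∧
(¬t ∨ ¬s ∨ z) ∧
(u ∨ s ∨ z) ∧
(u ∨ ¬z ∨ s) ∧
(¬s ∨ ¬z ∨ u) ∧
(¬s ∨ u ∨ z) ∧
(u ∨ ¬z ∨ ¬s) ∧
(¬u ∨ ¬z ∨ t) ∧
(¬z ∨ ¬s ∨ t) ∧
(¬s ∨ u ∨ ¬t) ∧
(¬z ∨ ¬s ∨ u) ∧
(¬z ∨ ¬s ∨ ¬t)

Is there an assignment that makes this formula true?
Yes

Yes, the formula is satisfiable.

One satisfying assignment is: s=False, t=False, z=False, u=True

Verification: With this assignment, all 12 clauses evaluate to true.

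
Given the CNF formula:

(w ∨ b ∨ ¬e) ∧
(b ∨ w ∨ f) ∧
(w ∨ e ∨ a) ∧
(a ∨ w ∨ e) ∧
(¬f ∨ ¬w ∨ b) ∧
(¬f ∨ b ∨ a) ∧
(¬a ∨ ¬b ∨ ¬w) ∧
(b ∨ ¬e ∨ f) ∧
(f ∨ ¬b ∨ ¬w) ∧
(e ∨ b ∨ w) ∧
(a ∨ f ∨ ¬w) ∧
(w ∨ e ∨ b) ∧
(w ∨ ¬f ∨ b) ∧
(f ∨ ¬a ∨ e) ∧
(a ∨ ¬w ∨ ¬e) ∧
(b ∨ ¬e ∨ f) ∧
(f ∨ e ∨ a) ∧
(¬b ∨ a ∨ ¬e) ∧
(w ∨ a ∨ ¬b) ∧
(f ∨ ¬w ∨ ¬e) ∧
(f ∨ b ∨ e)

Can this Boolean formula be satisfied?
Yes

Yes, the formula is satisfiable.

One satisfying assignment is: e=True, w=False, a=True, f=False, b=True

Verification: With this assignment, all 21 clauses evaluate to true.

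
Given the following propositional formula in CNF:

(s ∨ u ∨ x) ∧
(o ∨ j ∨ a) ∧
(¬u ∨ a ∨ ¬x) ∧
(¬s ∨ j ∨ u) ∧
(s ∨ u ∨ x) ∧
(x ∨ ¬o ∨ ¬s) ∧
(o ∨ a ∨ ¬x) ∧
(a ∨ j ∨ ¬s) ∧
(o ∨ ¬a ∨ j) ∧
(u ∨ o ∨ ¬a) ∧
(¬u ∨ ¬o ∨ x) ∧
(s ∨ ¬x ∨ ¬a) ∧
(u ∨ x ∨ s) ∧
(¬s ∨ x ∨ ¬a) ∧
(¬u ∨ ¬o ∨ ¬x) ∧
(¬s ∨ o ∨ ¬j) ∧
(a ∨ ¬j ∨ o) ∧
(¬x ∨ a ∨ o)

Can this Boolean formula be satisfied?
Yes

Yes, the formula is satisfiable.

One satisfying assignment is: a=False, x=True, s=False, o=True, u=False, j=False

Verification: With this assignment, all 18 clauses evaluate to true.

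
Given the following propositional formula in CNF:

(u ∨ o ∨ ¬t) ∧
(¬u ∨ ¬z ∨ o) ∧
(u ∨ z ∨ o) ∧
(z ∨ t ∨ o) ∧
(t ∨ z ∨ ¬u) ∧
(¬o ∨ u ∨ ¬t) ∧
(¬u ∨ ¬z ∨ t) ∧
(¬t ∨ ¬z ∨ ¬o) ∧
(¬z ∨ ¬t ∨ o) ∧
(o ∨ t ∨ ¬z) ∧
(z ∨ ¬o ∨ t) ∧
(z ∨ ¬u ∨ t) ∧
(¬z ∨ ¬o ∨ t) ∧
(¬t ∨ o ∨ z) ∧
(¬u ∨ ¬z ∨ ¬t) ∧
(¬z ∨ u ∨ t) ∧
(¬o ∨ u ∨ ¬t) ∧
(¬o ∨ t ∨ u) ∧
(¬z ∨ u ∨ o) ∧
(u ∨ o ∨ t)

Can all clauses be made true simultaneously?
Yes

Yes, the formula is satisfiable.

One satisfying assignment is: t=True, o=True, u=True, z=False

Verification: With this assignment, all 20 clauses evaluate to true.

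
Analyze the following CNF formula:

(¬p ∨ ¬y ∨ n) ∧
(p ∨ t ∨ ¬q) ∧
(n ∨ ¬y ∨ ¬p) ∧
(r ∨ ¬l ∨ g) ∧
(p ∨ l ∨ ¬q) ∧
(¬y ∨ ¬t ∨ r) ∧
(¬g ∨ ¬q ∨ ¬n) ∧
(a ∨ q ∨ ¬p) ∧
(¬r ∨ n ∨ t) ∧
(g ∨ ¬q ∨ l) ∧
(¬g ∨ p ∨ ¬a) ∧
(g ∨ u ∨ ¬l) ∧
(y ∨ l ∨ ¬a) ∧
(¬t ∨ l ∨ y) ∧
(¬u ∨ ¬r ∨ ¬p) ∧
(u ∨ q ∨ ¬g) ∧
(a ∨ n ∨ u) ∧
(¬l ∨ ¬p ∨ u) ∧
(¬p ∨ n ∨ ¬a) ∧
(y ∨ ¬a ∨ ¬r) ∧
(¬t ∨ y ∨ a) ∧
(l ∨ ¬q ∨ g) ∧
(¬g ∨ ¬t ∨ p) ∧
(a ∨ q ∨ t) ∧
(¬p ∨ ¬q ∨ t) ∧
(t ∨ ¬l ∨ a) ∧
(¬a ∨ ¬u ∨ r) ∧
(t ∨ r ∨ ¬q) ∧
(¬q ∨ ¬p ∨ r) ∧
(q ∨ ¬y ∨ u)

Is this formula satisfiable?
Yes

Yes, the formula is satisfiable.

One satisfying assignment is: q=False, r=True, n=True, p=False, l=False, g=False, t=True, y=True, u=True, a=False

Verification: With this assignment, all 30 clauses evaluate to true.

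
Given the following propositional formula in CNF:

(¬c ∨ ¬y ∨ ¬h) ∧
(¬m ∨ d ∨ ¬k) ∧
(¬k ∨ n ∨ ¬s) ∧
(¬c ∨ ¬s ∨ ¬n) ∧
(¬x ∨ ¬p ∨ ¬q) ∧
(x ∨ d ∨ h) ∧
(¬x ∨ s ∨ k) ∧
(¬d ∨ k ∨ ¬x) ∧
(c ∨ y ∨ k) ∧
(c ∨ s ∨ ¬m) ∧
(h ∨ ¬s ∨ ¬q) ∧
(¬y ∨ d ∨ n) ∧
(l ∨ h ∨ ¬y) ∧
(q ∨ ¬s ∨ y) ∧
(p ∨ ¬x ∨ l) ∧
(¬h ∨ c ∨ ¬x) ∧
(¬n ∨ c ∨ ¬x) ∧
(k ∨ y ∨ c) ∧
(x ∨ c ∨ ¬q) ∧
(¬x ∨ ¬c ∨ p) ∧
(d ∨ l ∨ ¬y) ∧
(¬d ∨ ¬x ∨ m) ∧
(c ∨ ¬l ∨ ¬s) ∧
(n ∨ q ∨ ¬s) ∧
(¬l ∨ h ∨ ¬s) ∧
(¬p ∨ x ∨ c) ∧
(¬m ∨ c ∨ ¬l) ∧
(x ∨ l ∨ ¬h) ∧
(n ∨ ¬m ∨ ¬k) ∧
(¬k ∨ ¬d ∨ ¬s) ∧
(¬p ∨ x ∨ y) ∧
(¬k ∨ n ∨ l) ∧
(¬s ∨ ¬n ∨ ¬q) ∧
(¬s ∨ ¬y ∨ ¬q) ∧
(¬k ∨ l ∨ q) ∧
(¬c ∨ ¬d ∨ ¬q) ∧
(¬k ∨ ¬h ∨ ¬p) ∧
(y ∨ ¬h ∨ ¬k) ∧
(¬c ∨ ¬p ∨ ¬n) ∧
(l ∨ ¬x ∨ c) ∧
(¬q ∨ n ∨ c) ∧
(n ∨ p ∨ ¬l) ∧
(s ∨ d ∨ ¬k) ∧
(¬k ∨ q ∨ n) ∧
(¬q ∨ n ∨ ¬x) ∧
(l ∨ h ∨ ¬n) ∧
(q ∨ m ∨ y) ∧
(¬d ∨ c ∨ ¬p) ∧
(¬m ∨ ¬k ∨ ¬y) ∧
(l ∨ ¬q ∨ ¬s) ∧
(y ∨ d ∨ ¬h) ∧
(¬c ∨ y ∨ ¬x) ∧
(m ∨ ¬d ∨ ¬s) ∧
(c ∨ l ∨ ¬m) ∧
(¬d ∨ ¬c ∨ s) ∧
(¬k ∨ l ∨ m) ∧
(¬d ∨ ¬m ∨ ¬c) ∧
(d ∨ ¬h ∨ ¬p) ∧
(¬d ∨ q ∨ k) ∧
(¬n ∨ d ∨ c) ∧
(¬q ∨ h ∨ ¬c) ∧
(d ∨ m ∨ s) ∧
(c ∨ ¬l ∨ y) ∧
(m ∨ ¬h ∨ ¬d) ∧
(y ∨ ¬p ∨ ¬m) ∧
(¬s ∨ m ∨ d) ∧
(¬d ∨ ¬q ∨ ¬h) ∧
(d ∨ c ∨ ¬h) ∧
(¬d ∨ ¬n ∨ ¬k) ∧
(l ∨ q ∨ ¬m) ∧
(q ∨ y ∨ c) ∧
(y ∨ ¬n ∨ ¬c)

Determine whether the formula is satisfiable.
No

No, the formula is not satisfiable.

No assignment of truth values to the variables can make all 72 clauses true simultaneously.

The formula is UNSAT (unsatisfiable).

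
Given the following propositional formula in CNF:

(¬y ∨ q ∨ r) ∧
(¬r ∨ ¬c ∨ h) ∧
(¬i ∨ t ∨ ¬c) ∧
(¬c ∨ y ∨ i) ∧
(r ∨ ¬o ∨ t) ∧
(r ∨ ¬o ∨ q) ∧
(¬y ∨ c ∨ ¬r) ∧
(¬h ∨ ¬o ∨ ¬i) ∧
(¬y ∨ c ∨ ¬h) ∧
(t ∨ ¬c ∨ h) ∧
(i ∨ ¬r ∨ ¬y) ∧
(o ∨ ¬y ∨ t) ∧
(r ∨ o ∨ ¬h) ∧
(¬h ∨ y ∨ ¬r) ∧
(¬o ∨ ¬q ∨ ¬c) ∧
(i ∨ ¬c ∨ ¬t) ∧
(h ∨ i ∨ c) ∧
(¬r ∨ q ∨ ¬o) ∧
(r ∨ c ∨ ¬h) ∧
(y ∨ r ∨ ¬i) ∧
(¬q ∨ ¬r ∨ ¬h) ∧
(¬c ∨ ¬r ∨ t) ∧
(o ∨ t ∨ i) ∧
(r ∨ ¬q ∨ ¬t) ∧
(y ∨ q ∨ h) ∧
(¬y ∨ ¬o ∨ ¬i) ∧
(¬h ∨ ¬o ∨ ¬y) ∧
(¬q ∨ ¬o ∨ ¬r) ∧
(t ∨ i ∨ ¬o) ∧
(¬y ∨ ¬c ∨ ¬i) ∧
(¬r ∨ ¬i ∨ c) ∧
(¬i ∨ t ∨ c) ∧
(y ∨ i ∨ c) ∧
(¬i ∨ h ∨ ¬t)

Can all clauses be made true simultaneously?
No

No, the formula is not satisfiable.

No assignment of truth values to the variables can make all 34 clauses true simultaneously.

The formula is UNSAT (unsatisfiable).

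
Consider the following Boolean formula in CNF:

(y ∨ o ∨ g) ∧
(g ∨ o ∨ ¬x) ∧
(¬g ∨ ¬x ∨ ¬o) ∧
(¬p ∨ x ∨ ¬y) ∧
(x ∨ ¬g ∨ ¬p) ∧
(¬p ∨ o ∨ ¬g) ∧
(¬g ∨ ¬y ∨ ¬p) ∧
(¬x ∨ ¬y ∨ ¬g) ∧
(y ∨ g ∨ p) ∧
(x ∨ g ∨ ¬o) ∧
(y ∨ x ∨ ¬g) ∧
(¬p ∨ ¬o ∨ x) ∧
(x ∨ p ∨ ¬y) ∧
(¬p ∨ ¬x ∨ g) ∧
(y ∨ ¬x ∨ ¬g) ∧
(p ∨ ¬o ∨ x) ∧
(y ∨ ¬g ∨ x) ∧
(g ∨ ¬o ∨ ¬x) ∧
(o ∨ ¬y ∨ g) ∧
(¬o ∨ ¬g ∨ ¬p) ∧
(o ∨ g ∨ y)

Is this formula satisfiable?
No

No, the formula is not satisfiable.

No assignment of truth values to the variables can make all 21 clauses true simultaneously.

The formula is UNSAT (unsatisfiable).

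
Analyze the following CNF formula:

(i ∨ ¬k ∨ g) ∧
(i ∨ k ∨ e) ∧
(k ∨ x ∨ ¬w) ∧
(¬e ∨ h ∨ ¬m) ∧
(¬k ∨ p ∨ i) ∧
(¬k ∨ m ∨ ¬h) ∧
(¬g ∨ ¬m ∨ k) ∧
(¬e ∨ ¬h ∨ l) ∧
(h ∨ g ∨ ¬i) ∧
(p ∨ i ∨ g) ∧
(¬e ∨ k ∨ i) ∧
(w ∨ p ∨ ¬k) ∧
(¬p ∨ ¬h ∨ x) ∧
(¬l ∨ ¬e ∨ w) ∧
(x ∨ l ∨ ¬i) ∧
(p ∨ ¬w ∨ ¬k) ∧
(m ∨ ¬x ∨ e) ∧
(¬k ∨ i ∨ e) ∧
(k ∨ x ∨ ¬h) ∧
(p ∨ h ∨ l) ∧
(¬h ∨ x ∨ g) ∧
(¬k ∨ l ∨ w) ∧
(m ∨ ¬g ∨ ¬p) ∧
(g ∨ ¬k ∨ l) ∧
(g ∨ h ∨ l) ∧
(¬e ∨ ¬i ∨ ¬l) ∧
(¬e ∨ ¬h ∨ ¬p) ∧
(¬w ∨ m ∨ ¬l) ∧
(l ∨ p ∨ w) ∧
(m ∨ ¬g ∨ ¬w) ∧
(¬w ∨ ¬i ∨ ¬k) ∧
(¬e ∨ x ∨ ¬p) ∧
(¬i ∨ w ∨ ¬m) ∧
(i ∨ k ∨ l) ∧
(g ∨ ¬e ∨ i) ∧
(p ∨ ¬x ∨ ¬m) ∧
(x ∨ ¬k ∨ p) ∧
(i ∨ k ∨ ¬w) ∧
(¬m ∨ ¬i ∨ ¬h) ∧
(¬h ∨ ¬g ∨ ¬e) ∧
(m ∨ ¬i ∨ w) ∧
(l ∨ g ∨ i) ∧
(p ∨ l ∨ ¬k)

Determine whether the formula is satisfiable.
No

No, the formula is not satisfiable.

No assignment of truth values to the variables can make all 43 clauses true simultaneously.

The formula is UNSAT (unsatisfiable).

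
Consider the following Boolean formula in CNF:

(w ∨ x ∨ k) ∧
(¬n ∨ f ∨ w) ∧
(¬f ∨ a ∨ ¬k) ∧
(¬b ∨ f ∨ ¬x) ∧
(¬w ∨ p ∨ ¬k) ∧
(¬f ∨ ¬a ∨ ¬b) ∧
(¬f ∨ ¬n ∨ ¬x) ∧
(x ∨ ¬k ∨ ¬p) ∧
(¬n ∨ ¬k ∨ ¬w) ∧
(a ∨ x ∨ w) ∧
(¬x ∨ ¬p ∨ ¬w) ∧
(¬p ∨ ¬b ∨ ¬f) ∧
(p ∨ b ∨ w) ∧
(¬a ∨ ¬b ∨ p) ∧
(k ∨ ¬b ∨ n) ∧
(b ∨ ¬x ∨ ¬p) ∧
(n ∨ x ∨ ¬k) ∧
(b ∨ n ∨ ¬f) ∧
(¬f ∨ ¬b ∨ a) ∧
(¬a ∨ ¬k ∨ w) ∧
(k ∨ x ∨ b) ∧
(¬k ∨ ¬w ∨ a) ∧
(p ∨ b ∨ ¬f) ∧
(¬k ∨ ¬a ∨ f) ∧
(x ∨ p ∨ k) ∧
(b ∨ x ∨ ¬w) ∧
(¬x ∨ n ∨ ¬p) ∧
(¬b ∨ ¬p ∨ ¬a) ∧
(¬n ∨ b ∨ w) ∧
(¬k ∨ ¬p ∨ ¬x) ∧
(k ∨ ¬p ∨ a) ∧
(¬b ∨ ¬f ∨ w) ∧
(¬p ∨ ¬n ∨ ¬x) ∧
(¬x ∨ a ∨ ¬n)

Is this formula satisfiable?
Yes

Yes, the formula is satisfiable.

One satisfying assignment is: p=False, a=False, n=False, f=False, b=False, w=True, k=False, x=True

Verification: With this assignment, all 34 clauses evaluate to true.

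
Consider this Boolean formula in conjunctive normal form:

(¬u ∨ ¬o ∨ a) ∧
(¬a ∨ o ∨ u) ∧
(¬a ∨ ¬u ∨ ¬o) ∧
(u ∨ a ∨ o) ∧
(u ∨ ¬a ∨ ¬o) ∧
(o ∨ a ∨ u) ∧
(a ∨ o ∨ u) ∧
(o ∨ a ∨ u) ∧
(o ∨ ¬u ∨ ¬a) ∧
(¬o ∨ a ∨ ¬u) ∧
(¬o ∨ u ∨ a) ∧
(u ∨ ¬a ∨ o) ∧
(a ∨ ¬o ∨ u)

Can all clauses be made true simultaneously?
Yes

Yes, the formula is satisfiable.

One satisfying assignment is: u=True, o=False, a=False

Verification: With this assignment, all 13 clauses evaluate to true.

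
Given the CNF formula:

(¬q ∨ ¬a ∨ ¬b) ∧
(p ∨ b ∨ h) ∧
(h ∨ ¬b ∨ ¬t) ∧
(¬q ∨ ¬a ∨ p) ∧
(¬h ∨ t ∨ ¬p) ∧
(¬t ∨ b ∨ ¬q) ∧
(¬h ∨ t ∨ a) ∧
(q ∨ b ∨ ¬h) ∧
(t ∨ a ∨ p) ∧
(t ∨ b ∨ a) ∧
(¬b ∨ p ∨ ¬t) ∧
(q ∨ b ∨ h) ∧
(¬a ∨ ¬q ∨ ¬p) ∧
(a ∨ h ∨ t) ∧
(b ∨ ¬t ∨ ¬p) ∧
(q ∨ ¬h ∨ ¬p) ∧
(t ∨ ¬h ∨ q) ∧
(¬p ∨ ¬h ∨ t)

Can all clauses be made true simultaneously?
Yes

Yes, the formula is satisfiable.

One satisfying assignment is: t=False, a=True, q=False, h=False, p=False, b=True

Verification: With this assignment, all 18 clauses evaluate to true.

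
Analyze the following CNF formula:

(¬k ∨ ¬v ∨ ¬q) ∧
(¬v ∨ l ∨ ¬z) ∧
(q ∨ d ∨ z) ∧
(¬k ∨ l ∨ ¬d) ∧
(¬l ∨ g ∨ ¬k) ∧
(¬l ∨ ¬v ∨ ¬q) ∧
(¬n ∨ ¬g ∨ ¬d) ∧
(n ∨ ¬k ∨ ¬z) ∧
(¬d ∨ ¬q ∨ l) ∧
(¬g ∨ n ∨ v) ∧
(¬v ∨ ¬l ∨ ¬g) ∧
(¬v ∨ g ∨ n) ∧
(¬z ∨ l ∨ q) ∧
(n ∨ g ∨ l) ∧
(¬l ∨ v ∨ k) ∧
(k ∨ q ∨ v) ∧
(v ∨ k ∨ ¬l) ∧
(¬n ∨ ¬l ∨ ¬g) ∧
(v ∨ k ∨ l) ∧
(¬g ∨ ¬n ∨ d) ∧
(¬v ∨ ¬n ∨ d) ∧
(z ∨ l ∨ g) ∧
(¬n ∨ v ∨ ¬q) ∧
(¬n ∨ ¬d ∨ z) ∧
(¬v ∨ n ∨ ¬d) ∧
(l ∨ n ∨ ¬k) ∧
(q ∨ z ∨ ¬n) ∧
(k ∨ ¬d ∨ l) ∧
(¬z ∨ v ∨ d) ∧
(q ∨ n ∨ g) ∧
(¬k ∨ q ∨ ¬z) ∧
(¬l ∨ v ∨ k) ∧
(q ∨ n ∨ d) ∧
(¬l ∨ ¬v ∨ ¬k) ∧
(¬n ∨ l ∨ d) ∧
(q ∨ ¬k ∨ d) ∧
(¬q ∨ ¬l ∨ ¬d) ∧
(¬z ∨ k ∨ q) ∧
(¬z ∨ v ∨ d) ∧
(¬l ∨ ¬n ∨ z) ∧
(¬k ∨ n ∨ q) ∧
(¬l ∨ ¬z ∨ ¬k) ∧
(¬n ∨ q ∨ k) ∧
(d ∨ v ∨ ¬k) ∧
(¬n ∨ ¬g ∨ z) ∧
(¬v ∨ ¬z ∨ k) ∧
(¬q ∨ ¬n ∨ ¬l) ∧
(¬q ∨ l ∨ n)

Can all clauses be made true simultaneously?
No

No, the formula is not satisfiable.

No assignment of truth values to the variables can make all 48 clauses true simultaneously.

The formula is UNSAT (unsatisfiable).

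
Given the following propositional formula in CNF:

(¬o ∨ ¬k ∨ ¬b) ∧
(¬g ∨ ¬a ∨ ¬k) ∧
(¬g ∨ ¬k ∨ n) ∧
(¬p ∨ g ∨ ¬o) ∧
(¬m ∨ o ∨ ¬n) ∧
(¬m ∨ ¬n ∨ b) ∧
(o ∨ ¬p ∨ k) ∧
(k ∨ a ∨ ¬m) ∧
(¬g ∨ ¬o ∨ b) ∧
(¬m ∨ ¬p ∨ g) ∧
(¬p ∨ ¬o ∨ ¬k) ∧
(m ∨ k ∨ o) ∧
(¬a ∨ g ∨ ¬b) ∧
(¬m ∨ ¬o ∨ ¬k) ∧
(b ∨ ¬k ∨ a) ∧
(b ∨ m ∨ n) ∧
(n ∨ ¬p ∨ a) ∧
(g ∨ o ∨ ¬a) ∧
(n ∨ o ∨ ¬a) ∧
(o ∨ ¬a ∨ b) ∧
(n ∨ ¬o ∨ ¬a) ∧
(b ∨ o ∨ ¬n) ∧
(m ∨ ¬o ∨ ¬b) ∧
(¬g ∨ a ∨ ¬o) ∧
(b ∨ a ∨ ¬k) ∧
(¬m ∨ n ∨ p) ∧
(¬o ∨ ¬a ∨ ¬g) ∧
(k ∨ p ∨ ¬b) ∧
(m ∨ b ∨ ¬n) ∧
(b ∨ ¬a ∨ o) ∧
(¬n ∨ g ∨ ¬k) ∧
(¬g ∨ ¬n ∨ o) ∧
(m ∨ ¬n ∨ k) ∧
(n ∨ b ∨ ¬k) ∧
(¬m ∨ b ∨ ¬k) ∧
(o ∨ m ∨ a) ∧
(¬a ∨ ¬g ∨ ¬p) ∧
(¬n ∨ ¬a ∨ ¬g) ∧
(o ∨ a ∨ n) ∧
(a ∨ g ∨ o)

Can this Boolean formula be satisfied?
No

No, the formula is not satisfiable.

No assignment of truth values to the variables can make all 40 clauses true simultaneously.

The formula is UNSAT (unsatisfiable).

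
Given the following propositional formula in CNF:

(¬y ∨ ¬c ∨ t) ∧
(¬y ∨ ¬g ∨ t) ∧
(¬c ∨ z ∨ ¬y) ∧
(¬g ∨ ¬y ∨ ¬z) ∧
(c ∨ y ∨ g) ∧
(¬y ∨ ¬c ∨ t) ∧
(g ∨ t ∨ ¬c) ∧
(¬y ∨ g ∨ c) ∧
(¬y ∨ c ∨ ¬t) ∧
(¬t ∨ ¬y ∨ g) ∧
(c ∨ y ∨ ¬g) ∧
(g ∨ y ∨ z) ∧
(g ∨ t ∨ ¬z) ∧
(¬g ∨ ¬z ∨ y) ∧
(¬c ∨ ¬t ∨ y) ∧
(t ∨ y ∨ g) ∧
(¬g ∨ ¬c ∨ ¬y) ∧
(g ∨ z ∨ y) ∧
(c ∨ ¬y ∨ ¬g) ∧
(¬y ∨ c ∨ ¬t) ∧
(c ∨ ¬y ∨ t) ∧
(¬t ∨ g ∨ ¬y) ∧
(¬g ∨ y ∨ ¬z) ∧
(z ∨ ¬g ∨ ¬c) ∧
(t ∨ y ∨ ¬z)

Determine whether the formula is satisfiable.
No

No, the formula is not satisfiable.

No assignment of truth values to the variables can make all 25 clauses true simultaneously.

The formula is UNSAT (unsatisfiable).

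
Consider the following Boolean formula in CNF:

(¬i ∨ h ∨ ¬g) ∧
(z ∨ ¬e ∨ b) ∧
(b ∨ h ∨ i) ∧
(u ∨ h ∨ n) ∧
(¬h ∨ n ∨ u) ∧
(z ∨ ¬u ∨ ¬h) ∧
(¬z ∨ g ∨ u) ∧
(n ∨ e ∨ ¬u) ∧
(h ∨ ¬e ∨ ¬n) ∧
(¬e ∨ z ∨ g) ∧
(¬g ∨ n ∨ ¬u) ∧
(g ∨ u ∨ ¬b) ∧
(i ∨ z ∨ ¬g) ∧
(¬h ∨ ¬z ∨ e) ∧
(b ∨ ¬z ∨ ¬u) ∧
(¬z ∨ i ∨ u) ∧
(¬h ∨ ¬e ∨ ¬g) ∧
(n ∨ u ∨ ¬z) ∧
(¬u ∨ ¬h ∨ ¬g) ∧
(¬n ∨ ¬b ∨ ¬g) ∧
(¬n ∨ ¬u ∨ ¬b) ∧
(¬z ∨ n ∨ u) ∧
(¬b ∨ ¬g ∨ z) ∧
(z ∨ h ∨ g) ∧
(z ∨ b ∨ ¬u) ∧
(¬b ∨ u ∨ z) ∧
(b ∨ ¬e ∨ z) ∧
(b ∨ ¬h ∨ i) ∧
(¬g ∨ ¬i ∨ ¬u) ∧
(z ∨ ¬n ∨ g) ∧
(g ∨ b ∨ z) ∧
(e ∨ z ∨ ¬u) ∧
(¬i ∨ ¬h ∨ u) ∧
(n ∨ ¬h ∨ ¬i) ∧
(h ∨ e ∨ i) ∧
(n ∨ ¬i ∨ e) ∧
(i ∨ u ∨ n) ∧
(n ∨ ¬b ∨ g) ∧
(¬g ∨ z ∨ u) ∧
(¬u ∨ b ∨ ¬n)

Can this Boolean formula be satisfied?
No

No, the formula is not satisfiable.

No assignment of truth values to the variables can make all 40 clauses true simultaneously.

The formula is UNSAT (unsatisfiable).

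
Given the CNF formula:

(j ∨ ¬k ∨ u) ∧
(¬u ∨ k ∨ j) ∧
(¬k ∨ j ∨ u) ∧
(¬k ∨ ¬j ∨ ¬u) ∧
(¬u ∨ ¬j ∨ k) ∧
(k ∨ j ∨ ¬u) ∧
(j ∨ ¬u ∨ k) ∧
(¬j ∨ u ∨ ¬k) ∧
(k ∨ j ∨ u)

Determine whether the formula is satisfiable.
Yes

Yes, the formula is satisfiable.

One satisfying assignment is: j=True, u=False, k=False

Verification: With this assignment, all 9 clauses evaluate to true.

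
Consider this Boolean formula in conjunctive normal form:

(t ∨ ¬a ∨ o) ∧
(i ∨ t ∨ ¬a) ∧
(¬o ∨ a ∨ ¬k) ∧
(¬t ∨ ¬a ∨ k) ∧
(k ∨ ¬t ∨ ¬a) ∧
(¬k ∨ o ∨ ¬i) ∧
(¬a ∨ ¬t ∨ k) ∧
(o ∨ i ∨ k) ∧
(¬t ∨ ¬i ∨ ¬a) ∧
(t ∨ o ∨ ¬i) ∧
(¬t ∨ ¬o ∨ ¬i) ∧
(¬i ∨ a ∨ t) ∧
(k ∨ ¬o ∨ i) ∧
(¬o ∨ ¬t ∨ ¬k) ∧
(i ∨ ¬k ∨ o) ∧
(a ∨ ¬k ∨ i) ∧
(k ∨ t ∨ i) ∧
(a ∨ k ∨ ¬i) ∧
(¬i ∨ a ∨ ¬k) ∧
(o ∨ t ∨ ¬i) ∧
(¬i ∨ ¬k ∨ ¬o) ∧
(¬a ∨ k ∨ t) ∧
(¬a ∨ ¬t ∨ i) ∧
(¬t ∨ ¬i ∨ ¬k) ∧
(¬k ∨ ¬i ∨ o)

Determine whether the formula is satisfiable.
No

No, the formula is not satisfiable.

No assignment of truth values to the variables can make all 25 clauses true simultaneously.

The formula is UNSAT (unsatisfiable).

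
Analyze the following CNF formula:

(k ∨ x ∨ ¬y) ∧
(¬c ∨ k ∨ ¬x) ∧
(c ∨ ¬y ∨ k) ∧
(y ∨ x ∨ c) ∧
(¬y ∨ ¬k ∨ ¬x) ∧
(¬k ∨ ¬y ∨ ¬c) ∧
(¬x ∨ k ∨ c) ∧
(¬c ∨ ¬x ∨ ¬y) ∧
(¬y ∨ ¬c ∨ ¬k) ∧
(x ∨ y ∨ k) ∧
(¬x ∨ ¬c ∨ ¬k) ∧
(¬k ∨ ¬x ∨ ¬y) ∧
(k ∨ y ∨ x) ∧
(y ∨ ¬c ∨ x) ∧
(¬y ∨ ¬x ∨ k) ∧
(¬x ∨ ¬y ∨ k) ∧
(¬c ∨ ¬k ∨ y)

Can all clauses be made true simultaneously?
Yes

Yes, the formula is satisfiable.

One satisfying assignment is: k=True, x=True, y=False, c=False

Verification: With this assignment, all 17 clauses evaluate to true.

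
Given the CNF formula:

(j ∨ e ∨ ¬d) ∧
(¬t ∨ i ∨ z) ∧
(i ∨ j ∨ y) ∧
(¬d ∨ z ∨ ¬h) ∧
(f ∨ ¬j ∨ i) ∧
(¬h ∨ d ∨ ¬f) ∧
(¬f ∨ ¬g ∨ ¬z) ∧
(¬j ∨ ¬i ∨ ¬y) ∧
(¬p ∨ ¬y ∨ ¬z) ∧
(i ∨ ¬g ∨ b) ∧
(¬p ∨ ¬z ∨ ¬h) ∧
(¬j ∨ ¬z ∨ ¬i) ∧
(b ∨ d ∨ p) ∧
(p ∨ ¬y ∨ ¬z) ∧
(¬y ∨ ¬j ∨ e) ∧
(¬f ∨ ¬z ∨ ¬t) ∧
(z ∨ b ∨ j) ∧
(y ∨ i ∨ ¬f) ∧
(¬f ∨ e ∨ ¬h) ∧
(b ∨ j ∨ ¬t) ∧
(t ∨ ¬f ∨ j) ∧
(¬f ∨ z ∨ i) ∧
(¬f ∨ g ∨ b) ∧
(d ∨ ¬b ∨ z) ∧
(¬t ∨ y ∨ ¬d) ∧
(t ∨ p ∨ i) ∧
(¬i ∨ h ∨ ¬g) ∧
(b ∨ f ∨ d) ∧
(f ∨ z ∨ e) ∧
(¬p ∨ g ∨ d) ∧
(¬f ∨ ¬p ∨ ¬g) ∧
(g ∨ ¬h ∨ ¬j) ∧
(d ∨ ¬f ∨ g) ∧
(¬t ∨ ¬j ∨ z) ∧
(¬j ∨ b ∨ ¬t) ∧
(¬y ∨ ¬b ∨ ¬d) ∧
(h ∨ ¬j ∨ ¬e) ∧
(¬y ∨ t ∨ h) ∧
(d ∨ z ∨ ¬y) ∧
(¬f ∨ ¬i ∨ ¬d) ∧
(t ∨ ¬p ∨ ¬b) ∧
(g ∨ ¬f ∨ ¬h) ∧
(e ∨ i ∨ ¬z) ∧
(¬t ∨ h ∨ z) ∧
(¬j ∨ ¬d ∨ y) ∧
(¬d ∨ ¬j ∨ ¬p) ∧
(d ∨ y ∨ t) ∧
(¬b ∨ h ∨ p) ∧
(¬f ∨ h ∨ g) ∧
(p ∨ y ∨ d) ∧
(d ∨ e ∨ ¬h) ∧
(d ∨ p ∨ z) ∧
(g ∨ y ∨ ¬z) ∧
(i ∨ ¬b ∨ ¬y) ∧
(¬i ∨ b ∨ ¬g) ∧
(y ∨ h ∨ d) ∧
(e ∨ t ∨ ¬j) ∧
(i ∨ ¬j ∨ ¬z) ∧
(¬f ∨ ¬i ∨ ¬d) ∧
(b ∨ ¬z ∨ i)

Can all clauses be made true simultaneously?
Yes

Yes, the formula is satisfiable.

One satisfying assignment is: z=True, p=False, i=True, t=False, y=False, f=False, h=True, j=False, d=True, g=True, b=True, e=True

Verification: With this assignment, all 60 clauses evaluate to true.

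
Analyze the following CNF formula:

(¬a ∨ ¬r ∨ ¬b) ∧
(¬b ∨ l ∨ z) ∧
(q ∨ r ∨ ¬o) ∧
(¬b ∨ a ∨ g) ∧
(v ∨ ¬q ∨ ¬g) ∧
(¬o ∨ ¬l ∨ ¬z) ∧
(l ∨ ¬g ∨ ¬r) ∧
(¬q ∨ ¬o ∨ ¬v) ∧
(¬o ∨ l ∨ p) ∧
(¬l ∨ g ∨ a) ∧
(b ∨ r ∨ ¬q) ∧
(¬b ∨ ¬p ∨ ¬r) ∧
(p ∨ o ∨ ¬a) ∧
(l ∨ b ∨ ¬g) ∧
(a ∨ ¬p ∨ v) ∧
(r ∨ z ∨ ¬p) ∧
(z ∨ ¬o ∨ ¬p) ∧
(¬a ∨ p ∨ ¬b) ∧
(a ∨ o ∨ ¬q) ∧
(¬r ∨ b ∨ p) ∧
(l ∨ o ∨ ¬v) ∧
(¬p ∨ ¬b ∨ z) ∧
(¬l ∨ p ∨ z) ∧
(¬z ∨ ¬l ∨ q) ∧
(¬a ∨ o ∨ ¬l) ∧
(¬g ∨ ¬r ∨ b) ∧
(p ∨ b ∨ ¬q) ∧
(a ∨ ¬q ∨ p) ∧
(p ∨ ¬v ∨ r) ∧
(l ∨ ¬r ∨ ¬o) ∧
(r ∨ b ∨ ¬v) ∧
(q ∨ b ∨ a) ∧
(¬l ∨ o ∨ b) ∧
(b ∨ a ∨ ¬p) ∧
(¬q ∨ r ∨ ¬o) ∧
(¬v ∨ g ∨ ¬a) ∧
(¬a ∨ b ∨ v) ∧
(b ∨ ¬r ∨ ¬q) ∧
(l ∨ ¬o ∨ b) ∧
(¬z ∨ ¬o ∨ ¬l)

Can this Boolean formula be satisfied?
Yes

Yes, the formula is satisfiable.

One satisfying assignment is: o=False, l=False, g=False, b=True, q=False, z=True, a=True, p=True, r=False, v=False

Verification: With this assignment, all 40 clauses evaluate to true.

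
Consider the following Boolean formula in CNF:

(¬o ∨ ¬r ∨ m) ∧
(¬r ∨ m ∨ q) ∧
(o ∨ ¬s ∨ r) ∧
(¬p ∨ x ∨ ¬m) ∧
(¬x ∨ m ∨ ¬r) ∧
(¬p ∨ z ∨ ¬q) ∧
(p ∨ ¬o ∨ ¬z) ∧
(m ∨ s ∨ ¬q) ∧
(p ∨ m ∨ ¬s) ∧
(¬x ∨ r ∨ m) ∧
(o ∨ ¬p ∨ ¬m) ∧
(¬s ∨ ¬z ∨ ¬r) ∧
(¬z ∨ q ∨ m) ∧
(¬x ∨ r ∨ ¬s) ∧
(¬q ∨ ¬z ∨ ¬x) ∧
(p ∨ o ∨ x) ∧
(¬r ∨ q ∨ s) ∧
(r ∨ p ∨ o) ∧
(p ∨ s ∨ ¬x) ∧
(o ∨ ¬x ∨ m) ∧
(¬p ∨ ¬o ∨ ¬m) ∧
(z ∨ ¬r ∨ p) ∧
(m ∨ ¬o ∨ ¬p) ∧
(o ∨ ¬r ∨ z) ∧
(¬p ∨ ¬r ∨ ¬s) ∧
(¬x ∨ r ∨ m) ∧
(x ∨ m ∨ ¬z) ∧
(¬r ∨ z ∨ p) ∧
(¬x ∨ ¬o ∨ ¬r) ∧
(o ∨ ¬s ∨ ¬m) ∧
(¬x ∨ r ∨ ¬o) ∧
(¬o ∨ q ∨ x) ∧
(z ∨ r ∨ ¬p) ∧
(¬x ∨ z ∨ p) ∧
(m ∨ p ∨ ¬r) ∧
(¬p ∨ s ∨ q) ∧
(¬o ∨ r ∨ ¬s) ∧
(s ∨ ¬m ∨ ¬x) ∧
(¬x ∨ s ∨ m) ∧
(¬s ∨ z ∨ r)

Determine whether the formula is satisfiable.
Yes

Yes, the formula is satisfiable.

One satisfying assignment is: s=False, x=False, p=False, o=True, q=True, r=False, z=False, m=True

Verification: With this assignment, all 40 clauses evaluate to true.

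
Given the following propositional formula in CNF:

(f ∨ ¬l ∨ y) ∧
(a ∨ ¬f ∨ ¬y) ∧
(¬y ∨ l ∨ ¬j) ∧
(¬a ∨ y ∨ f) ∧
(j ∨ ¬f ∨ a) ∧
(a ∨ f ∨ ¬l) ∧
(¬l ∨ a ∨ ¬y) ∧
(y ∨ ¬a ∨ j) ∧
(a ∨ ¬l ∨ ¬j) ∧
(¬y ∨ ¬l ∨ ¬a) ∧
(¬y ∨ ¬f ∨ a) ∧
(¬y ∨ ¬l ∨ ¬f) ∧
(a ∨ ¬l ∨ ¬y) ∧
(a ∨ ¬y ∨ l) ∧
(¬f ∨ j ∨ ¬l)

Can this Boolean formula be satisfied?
Yes

Yes, the formula is satisfiable.

One satisfying assignment is: f=False, y=False, a=False, l=False, j=False

Verification: With this assignment, all 15 clauses evaluate to true.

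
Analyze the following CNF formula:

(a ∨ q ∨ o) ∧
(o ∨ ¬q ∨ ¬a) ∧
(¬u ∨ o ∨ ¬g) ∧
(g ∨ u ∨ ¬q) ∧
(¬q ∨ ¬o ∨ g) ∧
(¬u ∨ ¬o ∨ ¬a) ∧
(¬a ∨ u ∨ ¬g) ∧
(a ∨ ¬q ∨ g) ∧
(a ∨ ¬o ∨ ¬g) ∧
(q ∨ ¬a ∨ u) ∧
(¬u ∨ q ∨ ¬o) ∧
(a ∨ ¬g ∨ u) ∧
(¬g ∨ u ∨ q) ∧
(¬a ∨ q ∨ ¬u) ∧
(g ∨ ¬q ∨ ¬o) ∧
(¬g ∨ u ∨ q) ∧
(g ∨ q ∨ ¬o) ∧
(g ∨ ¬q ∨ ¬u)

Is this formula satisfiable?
No

No, the formula is not satisfiable.

No assignment of truth values to the variables can make all 18 clauses true simultaneously.

The formula is UNSAT (unsatisfiable).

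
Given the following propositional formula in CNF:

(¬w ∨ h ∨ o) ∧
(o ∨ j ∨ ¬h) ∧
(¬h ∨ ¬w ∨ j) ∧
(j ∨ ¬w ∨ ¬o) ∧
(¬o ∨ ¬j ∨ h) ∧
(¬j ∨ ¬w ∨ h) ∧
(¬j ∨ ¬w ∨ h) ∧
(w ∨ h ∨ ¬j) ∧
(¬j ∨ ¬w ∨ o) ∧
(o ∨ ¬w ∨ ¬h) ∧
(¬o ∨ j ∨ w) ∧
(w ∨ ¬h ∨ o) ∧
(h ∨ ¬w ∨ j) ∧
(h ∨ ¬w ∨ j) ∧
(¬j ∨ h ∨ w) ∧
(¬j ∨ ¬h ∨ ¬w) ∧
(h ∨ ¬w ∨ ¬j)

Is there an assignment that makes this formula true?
Yes

Yes, the formula is satisfiable.

One satisfying assignment is: h=False, o=False, w=False, j=False

Verification: With this assignment, all 17 clauses evaluate to true.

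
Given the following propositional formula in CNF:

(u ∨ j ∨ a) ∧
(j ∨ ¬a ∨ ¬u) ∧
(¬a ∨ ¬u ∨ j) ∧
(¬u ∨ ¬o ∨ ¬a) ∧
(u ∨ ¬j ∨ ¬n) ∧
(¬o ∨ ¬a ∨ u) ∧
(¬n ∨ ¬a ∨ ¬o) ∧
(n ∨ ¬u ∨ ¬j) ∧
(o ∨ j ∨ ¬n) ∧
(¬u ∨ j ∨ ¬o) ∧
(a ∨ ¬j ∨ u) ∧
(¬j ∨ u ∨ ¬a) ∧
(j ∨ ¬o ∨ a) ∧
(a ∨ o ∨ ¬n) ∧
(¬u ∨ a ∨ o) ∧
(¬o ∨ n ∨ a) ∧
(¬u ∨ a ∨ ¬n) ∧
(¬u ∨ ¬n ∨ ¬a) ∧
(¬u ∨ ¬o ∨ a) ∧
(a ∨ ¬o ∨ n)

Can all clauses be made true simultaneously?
Yes

Yes, the formula is satisfiable.

One satisfying assignment is: j=False, n=False, a=True, o=False, u=False

Verification: With this assignment, all 20 clauses evaluate to true.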